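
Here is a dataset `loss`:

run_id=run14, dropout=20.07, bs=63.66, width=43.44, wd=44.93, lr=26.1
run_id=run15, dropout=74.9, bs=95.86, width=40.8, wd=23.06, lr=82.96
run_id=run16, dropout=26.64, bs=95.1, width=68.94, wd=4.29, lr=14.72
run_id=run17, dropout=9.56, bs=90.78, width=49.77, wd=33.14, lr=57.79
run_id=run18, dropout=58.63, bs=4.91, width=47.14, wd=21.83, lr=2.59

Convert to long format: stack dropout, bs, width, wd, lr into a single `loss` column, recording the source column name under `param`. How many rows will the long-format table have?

5 run_id values × 5 melted columns = 25 rows.

25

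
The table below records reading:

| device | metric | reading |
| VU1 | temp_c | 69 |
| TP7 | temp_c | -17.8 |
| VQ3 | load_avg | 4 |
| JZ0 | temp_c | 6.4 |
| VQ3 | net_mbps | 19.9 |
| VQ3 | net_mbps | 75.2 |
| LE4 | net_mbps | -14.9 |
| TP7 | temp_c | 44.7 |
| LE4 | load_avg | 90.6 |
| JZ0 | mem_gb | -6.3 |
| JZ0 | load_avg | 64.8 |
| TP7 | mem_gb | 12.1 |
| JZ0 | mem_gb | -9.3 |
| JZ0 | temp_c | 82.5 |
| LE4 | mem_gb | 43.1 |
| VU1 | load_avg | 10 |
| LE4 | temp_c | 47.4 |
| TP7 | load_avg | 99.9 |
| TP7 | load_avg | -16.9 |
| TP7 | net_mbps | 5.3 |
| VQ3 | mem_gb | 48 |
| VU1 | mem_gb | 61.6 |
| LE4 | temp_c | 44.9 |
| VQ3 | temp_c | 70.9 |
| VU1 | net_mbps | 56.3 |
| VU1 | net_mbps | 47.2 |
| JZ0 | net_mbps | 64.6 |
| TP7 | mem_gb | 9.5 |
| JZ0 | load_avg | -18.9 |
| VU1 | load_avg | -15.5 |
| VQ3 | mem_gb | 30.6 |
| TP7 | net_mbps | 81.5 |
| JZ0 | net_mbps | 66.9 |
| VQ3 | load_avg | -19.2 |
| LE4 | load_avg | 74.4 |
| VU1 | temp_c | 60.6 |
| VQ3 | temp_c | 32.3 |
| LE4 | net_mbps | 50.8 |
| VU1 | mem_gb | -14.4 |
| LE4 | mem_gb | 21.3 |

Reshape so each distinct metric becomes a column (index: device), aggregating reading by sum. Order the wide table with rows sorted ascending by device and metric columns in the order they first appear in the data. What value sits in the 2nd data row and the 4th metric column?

With rows sorted ascending by device, row 2 is device=LE4. metric columns in first-appearance order: temp_c, load_avg, net_mbps, mem_gb; column 4 is mem_gb.
Long rows with device=LE4, metric=mem_gb: 43.1 + 21.3 = 64.4.

64.4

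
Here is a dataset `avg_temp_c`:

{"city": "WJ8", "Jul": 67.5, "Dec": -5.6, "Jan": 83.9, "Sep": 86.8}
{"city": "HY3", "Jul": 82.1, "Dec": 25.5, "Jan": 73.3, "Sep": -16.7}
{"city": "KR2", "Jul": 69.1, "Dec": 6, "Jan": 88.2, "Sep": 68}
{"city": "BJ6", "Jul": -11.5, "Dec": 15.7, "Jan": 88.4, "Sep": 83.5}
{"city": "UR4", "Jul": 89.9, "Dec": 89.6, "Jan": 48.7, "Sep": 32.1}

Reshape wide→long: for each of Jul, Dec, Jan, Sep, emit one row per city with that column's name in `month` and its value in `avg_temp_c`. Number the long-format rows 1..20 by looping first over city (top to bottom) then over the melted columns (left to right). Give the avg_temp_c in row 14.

15.7

20 rows total (5 × 4). Row 14: index ⌊(14-1)/4⌋ = 3 into city → BJ6; (14-1) mod 4 = 1 into the melted columns → Dec.
So row 14 is (BJ6, Dec, 15.7); avg_temp_c = 15.7.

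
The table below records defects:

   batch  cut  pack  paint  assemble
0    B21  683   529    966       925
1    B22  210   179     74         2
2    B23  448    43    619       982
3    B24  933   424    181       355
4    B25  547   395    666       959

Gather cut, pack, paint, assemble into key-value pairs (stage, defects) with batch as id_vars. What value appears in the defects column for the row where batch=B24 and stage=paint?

Unpivoting turns each (batch, wide-column) pair into one long row.
The wide cell at row B24, column paint holds 181, so the long row (B24, paint) has defects=181.

181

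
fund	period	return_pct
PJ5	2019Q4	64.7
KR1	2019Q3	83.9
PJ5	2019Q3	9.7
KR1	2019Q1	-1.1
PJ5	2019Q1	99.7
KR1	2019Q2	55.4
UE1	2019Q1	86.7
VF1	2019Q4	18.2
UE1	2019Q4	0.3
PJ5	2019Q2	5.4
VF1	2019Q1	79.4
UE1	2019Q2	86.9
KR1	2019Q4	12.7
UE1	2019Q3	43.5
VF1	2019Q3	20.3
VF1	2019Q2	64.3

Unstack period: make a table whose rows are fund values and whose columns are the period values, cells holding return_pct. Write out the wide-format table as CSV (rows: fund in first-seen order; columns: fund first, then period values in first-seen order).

fund,2019Q4,2019Q3,2019Q1,2019Q2
PJ5,64.7,9.7,99.7,5.4
KR1,12.7,83.9,-1.1,55.4
UE1,0.3,43.5,86.7,86.9
VF1,18.2,20.3,79.4,64.3

Columns: fund plus the 4 distinct period values (2019Q4, 2019Q3, 2019Q1, 2019Q2).
For example, row PJ5 column 2019Q4 takes return_pct=64.7 from the long row (PJ5, 2019Q4).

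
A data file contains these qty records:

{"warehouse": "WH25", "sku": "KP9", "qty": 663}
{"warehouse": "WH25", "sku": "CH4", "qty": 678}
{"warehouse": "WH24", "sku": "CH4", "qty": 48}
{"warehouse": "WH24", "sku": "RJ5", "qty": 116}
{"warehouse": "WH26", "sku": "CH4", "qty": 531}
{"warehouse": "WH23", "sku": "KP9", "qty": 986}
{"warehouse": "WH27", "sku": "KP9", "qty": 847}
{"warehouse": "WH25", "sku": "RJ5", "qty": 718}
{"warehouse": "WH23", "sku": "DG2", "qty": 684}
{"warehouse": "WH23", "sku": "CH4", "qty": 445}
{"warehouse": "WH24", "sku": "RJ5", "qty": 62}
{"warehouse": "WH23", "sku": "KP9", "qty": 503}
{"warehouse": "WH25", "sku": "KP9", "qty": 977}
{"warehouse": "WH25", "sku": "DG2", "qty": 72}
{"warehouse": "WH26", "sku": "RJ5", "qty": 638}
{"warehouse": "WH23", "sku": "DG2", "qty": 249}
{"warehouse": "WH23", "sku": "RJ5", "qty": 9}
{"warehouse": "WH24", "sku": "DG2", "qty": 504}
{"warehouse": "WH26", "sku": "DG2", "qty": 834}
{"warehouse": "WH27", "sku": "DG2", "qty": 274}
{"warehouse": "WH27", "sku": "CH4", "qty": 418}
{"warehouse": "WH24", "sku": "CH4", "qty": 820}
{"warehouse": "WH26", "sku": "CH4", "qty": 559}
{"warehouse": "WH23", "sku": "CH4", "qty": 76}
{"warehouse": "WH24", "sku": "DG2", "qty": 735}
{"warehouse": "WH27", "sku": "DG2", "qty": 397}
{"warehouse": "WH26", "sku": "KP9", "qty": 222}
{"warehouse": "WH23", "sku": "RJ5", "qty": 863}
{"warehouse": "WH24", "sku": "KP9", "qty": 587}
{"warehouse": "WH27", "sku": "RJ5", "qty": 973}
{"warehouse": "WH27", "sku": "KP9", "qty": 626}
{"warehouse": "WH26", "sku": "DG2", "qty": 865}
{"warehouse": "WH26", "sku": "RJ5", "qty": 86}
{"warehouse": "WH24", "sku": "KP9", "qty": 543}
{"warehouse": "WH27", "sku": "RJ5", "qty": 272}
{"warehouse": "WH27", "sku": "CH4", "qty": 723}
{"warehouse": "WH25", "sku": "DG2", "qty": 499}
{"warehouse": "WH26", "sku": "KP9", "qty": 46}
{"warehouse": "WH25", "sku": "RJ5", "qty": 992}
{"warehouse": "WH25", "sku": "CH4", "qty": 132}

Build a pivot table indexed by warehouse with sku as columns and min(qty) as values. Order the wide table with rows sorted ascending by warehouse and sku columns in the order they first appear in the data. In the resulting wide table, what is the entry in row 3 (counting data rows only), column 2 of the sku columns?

With rows sorted ascending by warehouse, row 3 is warehouse=WH25. sku columns in first-appearance order: KP9, CH4, RJ5, DG2; column 2 is CH4.
Long rows with warehouse=WH25, sku=CH4: min(678, 132) = 132.

132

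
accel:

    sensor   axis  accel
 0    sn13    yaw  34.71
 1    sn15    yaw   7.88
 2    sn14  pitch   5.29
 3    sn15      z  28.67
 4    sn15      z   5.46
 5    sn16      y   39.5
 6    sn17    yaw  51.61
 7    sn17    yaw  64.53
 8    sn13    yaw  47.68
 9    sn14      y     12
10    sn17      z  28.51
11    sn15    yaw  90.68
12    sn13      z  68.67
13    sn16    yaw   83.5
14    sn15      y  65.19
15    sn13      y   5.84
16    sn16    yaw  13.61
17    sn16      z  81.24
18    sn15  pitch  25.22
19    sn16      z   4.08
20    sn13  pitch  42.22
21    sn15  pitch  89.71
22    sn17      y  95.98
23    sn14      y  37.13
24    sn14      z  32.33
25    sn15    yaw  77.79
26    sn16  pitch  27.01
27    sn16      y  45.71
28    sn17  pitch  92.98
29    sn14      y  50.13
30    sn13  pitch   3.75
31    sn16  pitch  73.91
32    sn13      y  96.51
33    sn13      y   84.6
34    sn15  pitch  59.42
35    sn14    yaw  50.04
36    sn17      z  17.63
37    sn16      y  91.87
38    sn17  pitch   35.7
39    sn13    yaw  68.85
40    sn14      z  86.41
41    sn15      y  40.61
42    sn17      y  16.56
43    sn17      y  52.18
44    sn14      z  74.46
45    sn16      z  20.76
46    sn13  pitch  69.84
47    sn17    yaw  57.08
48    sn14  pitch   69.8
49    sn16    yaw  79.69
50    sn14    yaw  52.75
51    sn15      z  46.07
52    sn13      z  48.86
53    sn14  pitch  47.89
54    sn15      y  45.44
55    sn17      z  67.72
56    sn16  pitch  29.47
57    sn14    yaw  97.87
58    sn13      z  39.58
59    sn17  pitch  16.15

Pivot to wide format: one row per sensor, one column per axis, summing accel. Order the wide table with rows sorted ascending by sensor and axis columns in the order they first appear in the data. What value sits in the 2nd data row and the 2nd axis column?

122.98

With rows sorted ascending by sensor, row 2 is sensor=sn14. axis columns in first-appearance order: yaw, pitch, z, y; column 2 is pitch.
Long rows with sensor=sn14, axis=pitch: 5.29 + 69.8 + 47.89 = 122.98.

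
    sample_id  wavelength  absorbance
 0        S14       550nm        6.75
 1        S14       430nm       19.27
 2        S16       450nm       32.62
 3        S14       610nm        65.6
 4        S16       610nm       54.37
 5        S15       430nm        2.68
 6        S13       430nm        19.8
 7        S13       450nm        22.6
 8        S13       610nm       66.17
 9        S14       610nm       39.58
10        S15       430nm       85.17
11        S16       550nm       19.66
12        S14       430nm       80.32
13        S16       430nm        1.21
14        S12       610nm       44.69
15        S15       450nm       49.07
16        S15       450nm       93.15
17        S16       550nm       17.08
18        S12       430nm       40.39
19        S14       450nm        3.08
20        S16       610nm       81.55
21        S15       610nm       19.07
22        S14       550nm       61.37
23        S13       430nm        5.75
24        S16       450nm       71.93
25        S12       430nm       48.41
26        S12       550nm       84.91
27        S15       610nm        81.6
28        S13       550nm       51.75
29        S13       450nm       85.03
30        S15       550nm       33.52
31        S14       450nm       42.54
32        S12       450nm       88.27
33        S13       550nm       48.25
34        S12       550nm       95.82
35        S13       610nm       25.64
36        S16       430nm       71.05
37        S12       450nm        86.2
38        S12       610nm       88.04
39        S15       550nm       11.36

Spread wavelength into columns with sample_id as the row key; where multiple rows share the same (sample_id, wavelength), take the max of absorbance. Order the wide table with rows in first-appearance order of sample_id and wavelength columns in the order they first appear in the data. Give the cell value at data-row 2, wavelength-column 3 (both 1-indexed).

With rows in first-appearance order of sample_id, row 2 is sample_id=S16. wavelength columns in first-appearance order: 550nm, 430nm, 450nm, 610nm; column 3 is 450nm.
Long rows with sample_id=S16, wavelength=450nm: max(32.62, 71.93) = 71.93.

71.93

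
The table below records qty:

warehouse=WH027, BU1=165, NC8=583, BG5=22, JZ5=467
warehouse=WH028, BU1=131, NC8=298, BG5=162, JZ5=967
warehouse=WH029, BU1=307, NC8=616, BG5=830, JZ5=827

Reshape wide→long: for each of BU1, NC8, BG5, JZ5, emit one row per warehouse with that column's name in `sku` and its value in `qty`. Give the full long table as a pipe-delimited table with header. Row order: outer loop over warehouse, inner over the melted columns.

Each (warehouse, column) pair becomes one row: 3 × 4 = 12 rows.
For example, (WH027, BU1) → qty=165.

| warehouse | sku | qty |
| WH027 | BU1 | 165 |
| WH027 | NC8 | 583 |
| WH027 | BG5 | 22 |
| WH027 | JZ5 | 467 |
| WH028 | BU1 | 131 |
| WH028 | NC8 | 298 |
| WH028 | BG5 | 162 |
| WH028 | JZ5 | 967 |
| WH029 | BU1 | 307 |
| WH029 | NC8 | 616 |
| WH029 | BG5 | 830 |
| WH029 | JZ5 | 827 |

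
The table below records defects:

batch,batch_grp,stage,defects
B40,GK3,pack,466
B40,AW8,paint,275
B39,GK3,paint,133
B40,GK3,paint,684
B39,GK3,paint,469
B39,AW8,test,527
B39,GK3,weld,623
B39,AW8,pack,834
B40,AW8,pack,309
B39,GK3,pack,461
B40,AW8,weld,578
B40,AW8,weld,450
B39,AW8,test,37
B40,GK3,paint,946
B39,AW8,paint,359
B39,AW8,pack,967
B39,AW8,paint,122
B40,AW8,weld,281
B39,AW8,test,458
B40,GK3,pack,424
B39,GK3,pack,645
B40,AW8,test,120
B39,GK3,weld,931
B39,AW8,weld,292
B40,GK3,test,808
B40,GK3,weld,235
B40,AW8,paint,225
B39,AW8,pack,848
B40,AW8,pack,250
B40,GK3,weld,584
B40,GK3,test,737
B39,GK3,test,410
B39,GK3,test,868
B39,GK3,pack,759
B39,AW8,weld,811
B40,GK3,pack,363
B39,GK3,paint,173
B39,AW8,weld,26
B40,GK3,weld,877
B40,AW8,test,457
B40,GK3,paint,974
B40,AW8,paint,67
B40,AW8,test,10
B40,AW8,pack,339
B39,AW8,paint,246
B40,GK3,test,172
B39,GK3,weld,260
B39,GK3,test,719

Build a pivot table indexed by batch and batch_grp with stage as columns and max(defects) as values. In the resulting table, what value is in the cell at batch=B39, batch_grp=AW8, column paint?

Rows with batch=B39, batch_grp=AW8 and stage=paint: defects values are 359, 122, 246.
max(359, 122, 246) = 359.

359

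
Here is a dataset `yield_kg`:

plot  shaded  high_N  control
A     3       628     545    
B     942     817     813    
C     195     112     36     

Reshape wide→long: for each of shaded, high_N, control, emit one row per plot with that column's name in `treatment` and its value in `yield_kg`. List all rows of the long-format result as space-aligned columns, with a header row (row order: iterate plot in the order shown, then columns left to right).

Each (plot, column) pair becomes one row: 3 × 3 = 9 rows.
For example, (A, shaded) → yield_kg=3.

plot  treatment  yield_kg
A     shaded     3       
A     high_N     628     
A     control    545     
B     shaded     942     
B     high_N     817     
B     control    813     
C     shaded     195     
C     high_N     112     
C     control    36      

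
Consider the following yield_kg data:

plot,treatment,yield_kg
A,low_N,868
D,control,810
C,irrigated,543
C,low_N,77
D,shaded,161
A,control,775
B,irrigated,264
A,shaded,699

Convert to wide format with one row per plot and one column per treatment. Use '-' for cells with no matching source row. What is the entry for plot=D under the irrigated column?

-

No long-format row has plot=D and treatment=irrigated, so the cell is -.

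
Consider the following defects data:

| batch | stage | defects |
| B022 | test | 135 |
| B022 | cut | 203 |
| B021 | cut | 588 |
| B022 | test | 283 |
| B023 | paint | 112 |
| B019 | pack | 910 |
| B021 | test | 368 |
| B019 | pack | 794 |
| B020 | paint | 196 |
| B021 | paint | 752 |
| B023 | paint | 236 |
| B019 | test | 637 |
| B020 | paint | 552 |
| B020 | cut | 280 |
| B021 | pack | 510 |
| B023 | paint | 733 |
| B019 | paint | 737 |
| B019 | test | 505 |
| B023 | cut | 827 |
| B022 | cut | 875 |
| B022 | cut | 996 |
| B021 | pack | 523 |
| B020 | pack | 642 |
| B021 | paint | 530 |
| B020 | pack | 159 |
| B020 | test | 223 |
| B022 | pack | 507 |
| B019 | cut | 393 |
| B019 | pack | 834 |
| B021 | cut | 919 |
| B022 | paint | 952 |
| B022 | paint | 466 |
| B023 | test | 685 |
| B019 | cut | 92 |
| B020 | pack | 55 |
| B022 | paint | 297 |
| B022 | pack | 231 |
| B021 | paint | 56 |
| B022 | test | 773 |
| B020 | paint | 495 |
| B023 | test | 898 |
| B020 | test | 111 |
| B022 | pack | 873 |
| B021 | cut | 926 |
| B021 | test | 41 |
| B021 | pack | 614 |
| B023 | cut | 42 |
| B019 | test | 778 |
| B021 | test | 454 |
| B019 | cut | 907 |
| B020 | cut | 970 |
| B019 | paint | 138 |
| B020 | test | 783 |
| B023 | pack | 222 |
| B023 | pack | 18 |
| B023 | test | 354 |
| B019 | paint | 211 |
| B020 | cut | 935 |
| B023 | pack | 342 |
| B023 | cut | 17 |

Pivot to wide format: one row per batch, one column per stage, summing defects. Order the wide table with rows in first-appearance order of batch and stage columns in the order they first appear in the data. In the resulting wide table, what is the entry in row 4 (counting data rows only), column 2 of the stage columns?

With rows in first-appearance order of batch, row 4 is batch=B019. stage columns in first-appearance order: test, cut, paint, pack; column 2 is cut.
Long rows with batch=B019, stage=cut: 393 + 92 + 907 = 1392.

1392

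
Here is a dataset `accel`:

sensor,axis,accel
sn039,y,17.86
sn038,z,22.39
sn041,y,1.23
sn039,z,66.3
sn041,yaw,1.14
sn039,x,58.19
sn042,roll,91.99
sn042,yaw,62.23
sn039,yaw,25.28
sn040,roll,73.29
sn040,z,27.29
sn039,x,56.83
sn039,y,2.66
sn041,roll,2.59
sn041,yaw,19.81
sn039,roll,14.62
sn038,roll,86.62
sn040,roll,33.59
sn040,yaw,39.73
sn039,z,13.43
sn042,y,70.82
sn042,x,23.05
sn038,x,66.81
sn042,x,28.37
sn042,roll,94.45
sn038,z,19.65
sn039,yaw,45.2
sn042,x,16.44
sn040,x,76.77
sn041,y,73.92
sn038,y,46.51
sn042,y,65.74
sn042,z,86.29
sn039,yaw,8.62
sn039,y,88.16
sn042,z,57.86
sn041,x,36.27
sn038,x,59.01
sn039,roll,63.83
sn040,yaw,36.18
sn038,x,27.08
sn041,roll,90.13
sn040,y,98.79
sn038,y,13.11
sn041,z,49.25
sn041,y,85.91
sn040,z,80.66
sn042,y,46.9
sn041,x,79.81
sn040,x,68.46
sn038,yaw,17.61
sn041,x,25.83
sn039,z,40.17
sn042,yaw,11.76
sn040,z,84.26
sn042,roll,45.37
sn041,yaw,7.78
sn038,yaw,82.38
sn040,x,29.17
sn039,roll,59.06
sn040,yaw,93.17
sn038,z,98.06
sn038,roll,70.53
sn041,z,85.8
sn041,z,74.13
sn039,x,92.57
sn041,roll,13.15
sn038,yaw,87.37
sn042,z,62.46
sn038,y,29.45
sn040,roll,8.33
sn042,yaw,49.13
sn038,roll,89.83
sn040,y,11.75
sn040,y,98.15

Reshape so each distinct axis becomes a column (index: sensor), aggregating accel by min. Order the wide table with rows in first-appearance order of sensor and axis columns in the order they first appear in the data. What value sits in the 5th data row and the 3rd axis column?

36.18

With rows in first-appearance order of sensor, row 5 is sensor=sn040. axis columns in first-appearance order: y, z, yaw, x, roll; column 3 is yaw.
Long rows with sensor=sn040, axis=yaw: min(39.73, 36.18, 93.17) = 36.18.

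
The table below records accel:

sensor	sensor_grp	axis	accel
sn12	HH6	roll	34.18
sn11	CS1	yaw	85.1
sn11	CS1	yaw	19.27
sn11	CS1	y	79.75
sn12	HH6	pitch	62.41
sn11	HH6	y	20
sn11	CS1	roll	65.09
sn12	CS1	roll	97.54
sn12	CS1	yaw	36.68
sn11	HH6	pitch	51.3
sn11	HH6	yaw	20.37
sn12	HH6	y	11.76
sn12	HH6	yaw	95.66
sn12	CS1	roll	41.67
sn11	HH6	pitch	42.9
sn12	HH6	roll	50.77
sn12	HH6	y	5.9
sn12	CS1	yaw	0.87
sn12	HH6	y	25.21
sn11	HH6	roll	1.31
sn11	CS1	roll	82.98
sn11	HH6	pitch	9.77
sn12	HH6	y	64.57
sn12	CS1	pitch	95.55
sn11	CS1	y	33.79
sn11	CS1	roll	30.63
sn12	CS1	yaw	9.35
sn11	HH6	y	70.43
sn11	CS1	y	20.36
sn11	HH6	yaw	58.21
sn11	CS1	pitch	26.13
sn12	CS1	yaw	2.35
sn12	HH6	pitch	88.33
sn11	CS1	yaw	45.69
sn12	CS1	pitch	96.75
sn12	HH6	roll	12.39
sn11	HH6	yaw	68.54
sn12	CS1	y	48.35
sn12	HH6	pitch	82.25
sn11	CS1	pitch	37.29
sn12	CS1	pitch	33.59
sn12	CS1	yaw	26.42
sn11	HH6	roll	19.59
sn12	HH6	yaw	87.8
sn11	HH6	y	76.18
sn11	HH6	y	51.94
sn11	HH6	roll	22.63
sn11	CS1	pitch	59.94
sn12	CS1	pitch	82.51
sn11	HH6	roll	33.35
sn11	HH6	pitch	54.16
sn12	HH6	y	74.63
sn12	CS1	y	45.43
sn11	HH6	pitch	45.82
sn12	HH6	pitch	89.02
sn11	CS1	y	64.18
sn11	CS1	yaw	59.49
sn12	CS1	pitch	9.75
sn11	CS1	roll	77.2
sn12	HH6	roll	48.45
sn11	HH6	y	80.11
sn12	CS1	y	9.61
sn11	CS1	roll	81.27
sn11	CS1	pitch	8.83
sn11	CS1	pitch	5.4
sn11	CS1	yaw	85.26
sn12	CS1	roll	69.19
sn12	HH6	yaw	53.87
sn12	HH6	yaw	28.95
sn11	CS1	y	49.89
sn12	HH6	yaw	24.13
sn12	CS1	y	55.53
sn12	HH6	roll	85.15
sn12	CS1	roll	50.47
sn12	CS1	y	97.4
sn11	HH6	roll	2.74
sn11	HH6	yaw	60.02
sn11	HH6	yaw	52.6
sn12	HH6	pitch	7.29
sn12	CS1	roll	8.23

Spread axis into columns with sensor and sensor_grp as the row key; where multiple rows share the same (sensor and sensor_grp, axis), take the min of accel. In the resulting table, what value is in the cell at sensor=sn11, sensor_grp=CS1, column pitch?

5.4

Rows with sensor=sn11, sensor_grp=CS1 and axis=pitch: accel values are 26.13, 37.29, 59.94, 8.83, 5.4.
min(26.13, 37.29, 59.94, 8.83, 5.4) = 5.4.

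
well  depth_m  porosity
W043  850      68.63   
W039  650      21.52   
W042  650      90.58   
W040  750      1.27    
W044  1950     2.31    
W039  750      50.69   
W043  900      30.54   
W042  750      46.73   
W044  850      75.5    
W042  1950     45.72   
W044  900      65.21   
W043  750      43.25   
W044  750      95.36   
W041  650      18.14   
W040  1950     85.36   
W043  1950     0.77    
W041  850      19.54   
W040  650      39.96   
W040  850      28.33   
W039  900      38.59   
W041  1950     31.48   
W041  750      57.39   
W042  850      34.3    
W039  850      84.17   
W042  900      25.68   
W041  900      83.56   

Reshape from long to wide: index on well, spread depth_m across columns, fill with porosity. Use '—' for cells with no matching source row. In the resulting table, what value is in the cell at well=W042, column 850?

The long row with well=W042, depth_m=850 has porosity=34.3.

34.3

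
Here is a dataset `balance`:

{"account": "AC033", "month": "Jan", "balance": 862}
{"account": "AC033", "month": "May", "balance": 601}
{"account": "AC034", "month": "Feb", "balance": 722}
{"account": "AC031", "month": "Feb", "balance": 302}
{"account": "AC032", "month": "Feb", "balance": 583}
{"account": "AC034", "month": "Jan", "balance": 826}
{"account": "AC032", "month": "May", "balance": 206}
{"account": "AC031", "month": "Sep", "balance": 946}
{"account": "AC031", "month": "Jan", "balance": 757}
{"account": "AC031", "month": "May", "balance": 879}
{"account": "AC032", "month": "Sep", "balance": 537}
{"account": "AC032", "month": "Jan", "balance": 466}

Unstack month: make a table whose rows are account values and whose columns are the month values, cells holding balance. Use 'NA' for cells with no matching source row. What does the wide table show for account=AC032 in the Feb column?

583

The long row with account=AC032, month=Feb has balance=583.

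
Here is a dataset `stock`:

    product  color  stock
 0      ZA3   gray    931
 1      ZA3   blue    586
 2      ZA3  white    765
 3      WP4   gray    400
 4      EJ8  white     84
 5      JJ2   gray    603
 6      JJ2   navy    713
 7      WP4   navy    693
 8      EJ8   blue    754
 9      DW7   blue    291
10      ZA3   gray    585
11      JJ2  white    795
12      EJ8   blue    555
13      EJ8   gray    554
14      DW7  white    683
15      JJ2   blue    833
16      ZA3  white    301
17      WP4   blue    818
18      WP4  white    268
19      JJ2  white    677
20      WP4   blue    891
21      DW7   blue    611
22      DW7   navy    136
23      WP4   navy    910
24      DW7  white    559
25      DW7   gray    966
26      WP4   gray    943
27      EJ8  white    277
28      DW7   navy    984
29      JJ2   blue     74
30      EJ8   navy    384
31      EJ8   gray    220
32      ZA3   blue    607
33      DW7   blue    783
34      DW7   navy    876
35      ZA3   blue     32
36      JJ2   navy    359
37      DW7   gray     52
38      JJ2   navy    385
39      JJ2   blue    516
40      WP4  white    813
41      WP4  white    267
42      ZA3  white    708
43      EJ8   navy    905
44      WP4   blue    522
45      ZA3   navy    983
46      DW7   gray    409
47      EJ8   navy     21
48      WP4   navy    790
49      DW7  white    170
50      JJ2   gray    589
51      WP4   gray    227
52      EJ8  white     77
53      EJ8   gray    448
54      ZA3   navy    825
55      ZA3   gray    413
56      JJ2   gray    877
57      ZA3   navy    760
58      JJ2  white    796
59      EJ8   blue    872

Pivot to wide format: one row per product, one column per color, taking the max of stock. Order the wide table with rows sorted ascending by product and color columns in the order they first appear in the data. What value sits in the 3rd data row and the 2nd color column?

With rows sorted ascending by product, row 3 is product=JJ2. color columns in first-appearance order: gray, blue, white, navy; column 2 is blue.
Long rows with product=JJ2, color=blue: max(833, 74, 516) = 833.

833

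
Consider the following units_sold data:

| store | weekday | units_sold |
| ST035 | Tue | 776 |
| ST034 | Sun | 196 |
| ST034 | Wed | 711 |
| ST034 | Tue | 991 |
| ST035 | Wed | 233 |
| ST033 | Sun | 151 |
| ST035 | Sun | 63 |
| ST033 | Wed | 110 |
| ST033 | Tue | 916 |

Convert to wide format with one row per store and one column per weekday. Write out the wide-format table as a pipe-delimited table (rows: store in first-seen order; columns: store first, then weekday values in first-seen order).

| store | Tue | Sun | Wed |
| ST035 | 776 | 63 | 233 |
| ST034 | 991 | 196 | 711 |
| ST033 | 916 | 151 | 110 |

Columns: store plus the 3 distinct weekday values (Tue, Sun, Wed).
For example, row ST035 column Tue takes units_sold=776 from the long row (ST035, Tue).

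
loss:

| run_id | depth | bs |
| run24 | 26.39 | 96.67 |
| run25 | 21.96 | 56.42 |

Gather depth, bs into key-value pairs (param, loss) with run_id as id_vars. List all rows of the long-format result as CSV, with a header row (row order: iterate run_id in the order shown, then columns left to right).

run_id,param,loss
run24,depth,26.39
run24,bs,96.67
run25,depth,21.96
run25,bs,56.42

Each (run_id, column) pair becomes one row: 2 × 2 = 4 rows.
For example, (run24, depth) → loss=26.39.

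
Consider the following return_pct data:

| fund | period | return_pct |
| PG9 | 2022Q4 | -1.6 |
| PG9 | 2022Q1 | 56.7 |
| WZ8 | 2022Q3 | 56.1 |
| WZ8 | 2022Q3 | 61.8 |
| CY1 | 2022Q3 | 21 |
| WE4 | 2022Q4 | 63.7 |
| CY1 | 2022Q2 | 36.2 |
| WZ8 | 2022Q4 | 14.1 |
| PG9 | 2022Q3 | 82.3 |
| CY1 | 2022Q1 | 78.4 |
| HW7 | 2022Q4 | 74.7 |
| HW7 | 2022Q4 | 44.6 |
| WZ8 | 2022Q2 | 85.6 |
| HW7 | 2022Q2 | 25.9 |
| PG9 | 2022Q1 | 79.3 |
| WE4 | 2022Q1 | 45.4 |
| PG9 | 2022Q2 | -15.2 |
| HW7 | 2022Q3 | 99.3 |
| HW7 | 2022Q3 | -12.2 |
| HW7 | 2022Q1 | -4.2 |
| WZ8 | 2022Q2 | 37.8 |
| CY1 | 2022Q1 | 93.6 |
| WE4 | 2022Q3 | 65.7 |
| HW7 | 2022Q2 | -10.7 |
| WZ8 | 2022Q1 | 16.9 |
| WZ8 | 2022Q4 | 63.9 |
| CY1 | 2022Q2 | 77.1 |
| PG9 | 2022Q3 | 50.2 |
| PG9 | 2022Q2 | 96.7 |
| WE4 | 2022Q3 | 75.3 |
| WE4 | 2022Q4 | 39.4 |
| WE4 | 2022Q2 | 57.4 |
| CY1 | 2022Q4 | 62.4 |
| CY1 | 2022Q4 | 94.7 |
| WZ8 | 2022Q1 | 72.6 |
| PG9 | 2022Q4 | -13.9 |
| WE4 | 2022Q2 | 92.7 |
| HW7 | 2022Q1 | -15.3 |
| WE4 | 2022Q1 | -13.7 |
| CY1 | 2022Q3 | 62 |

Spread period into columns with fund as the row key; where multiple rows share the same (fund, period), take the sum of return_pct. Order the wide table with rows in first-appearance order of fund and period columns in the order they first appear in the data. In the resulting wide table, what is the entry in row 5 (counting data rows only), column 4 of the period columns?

15.2

With rows in first-appearance order of fund, row 5 is fund=HW7. period columns in first-appearance order: 2022Q4, 2022Q1, 2022Q3, 2022Q2; column 4 is 2022Q2.
Long rows with fund=HW7, period=2022Q2: 25.9 + -10.7 = 15.2.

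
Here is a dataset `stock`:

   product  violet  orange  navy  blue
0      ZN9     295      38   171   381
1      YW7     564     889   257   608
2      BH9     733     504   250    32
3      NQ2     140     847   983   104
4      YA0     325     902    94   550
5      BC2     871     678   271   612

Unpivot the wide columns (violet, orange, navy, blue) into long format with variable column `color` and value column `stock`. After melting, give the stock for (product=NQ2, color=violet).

140

Unpivoting turns each (product, wide-column) pair into one long row.
The wide cell at row NQ2, column violet holds 140, so the long row (NQ2, violet) has stock=140.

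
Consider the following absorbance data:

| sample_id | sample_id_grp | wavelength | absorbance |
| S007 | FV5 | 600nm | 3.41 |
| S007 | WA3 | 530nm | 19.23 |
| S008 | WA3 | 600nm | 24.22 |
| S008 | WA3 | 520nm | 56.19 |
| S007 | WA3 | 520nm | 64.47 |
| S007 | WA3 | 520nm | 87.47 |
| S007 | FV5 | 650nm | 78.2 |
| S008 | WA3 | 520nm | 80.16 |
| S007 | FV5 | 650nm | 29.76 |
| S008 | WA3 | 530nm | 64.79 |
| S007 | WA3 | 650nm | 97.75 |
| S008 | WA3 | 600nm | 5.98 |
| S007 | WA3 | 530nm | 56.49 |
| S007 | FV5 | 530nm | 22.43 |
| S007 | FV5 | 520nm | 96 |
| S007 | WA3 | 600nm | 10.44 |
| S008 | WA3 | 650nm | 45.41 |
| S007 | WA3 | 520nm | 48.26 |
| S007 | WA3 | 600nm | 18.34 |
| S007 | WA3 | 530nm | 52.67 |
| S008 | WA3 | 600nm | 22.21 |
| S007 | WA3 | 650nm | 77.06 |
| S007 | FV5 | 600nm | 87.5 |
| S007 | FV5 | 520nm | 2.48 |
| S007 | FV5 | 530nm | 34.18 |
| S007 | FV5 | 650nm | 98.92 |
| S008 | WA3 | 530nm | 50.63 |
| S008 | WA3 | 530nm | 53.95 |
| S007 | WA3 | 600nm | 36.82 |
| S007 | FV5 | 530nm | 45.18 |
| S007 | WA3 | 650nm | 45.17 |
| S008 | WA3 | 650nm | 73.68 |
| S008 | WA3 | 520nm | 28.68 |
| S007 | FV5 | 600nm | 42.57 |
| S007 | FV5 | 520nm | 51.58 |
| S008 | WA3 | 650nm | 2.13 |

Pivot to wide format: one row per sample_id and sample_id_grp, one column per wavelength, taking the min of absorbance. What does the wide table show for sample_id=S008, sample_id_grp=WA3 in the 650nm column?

2.13

Rows with sample_id=S008, sample_id_grp=WA3 and wavelength=650nm: absorbance values are 45.41, 73.68, 2.13.
min(45.41, 73.68, 2.13) = 2.13.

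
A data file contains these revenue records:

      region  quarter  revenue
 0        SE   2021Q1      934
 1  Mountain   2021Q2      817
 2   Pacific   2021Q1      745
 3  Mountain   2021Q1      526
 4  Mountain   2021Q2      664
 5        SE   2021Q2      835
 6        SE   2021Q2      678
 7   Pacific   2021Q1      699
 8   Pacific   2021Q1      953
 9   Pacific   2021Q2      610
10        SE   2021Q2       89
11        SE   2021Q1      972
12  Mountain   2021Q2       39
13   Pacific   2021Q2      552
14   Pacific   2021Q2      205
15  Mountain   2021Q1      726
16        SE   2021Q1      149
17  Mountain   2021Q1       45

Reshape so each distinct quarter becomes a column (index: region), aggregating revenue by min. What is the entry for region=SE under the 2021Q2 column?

Rows with region=SE and quarter=2021Q2: revenue values are 835, 678, 89.
min(835, 678, 89) = 89.

89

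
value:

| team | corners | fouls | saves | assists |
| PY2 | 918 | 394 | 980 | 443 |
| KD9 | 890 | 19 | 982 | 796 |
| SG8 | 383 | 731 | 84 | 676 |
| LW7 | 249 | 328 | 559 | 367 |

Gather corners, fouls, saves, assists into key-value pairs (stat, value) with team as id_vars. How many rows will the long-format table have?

16

4 team values × 4 melted columns = 16 rows.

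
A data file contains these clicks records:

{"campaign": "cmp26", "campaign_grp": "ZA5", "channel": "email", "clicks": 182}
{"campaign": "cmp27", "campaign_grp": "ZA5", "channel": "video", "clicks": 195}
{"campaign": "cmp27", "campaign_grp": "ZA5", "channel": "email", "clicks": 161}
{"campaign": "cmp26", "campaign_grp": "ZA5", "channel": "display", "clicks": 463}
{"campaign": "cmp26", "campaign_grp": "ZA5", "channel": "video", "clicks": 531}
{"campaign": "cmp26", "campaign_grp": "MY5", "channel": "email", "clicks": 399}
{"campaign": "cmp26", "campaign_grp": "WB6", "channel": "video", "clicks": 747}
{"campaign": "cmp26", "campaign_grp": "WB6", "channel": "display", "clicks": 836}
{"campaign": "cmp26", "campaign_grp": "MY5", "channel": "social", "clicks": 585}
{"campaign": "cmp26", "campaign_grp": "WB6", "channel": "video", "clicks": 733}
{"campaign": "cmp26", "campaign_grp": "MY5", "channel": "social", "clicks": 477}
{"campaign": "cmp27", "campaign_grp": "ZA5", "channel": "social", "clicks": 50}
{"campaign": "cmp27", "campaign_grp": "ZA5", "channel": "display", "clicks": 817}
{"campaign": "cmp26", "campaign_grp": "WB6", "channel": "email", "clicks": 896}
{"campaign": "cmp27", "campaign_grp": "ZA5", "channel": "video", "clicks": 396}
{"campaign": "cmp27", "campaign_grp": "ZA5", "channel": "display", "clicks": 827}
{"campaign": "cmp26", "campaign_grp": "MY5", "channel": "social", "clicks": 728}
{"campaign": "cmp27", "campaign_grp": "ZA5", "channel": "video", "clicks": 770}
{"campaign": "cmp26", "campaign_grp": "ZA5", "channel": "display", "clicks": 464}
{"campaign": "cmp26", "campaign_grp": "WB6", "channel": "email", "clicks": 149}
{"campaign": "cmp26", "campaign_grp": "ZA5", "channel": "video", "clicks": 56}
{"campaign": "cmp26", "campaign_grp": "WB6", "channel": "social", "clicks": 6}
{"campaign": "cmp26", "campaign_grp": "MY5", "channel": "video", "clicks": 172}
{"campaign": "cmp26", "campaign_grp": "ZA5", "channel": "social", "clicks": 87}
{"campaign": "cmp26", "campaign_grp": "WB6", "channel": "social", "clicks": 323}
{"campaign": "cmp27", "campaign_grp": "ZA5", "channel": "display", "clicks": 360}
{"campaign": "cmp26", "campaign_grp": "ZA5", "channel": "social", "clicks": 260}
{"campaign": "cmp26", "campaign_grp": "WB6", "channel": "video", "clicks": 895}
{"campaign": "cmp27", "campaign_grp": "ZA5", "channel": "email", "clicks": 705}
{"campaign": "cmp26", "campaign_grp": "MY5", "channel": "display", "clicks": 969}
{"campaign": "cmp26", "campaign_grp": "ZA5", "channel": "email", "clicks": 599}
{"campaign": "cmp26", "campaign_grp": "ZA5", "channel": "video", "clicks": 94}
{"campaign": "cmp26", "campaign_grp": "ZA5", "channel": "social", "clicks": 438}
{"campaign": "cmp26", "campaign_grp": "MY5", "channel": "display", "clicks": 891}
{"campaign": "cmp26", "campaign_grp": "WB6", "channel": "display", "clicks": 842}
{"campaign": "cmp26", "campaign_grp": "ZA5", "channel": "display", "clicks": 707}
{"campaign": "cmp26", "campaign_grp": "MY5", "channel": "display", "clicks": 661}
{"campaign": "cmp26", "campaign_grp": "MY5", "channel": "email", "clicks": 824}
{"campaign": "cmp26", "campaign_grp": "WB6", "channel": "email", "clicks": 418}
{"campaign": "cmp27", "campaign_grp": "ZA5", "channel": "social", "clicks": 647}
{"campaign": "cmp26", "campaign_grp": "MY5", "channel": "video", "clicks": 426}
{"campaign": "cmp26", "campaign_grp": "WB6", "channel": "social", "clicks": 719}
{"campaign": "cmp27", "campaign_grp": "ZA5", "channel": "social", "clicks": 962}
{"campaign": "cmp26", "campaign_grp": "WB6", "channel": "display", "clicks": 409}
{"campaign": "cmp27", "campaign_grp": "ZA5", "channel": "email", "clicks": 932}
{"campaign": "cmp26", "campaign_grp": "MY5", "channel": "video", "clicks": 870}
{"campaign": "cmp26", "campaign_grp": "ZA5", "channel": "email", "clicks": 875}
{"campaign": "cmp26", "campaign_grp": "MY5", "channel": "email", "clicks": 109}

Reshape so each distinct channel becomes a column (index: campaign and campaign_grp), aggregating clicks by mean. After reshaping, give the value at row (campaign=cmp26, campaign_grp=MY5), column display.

Rows with campaign=cmp26, campaign_grp=MY5 and channel=display: clicks values are 969, 891, 661.
(969 + 891 + 661) / 3 = 840.33.

840.33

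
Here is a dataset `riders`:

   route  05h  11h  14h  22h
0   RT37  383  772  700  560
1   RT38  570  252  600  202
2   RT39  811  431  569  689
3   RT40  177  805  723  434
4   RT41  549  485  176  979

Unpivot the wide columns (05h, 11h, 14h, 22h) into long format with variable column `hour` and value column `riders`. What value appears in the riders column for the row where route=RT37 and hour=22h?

560

Unpivoting turns each (route, wide-column) pair into one long row.
The wide cell at row RT37, column 22h holds 560, so the long row (RT37, 22h) has riders=560.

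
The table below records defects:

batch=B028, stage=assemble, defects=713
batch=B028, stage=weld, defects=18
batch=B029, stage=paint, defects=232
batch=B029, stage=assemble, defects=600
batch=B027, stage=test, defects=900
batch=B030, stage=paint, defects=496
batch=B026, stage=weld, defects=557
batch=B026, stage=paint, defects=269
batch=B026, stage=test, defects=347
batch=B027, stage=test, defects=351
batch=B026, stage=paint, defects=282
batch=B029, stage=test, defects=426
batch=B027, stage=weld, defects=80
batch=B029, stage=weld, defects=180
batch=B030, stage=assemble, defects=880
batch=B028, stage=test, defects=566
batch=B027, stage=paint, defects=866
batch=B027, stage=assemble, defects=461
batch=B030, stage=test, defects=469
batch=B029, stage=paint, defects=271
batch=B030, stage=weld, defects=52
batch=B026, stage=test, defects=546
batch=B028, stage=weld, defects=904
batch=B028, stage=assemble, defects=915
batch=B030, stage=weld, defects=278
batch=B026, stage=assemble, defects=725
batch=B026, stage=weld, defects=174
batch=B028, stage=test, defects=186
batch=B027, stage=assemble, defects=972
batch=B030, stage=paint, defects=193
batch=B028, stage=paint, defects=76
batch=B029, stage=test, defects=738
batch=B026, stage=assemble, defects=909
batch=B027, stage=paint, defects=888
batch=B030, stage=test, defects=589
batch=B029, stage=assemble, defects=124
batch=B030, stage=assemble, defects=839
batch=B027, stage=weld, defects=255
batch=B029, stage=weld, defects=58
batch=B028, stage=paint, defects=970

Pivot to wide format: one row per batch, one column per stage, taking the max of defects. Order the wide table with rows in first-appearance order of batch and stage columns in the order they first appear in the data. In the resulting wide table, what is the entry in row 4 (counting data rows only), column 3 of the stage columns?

496

With rows in first-appearance order of batch, row 4 is batch=B030. stage columns in first-appearance order: assemble, weld, paint, test; column 3 is paint.
Long rows with batch=B030, stage=paint: max(496, 193) = 496.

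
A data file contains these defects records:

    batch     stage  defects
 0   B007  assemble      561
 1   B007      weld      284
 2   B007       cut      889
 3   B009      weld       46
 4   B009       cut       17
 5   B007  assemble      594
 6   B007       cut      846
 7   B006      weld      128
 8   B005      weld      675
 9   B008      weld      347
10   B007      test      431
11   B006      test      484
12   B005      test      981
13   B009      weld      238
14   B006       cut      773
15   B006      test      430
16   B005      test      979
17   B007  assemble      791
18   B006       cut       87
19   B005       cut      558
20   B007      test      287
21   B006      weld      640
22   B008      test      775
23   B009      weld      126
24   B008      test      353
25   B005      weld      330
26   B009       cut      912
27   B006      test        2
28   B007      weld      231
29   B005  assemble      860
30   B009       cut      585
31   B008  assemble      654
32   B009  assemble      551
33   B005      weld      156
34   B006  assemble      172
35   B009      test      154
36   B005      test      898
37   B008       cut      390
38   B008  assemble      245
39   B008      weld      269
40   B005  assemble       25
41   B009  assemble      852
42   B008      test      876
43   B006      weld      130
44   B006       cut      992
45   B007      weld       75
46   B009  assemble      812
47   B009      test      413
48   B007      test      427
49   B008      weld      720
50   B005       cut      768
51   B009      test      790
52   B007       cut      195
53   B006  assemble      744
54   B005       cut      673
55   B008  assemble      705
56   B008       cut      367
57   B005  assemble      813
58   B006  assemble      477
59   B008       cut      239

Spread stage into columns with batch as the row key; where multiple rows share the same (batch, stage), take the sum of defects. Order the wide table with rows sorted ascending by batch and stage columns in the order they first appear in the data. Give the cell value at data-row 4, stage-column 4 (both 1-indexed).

2004

With rows sorted ascending by batch, row 4 is batch=B008. stage columns in first-appearance order: assemble, weld, cut, test; column 4 is test.
Long rows with batch=B008, stage=test: 775 + 353 + 876 = 2004.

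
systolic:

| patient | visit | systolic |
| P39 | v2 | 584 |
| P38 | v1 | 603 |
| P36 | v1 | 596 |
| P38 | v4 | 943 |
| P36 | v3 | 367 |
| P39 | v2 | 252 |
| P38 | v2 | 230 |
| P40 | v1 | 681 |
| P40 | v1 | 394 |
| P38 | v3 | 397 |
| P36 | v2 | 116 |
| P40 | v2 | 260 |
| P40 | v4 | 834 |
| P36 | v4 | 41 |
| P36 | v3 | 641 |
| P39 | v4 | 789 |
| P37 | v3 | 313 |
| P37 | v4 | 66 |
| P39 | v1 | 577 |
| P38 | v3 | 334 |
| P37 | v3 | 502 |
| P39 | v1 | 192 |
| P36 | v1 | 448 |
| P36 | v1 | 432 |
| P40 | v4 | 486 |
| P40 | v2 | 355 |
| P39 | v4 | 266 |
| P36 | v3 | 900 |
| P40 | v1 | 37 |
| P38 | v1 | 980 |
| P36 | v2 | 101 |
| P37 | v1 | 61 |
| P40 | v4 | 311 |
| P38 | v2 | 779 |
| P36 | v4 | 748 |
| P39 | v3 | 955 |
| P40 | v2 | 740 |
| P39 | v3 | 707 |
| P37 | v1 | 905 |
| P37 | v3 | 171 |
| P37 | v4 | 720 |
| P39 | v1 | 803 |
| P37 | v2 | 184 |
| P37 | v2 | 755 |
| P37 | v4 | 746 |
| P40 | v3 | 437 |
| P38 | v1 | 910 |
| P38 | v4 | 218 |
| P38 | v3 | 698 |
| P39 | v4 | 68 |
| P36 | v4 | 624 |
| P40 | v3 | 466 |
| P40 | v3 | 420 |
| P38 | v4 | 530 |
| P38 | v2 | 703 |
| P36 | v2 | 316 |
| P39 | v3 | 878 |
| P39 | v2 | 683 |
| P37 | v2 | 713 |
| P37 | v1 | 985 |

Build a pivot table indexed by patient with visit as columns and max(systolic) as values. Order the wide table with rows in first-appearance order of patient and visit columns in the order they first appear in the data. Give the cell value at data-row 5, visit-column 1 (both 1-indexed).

With rows in first-appearance order of patient, row 5 is patient=P37. visit columns in first-appearance order: v2, v1, v4, v3; column 1 is v2.
Long rows with patient=P37, visit=v2: max(184, 755, 713) = 755.

755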